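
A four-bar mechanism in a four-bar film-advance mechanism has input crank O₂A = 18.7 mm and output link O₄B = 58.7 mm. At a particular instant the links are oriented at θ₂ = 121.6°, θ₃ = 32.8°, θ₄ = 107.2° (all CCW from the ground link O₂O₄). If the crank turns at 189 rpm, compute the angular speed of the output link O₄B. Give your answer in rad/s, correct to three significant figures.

6.54

ω₂ = 19.79 rad/s (from 189 rpm).
Differentiating the loop-closure r₂e^{iθ₂}+r₃e^{iθ₃}=r₁+r₄e^{iθ₄} gives r₂ω₂e^{iθ₂}+r₃ω₃e^{iθ₃}=r₄ω₄e^{iθ₄}.
Eliminating the other unknown: ω₄ = r₂ω₂ sin(θ₂−θ₃) / [r₄ sin(θ₄−θ₃)].
Numerator sine = +0.99978; denominator sine = +0.96316.
Result = 0.0187·19.79·(+0.99978) / (0.0587·(+0.96316)) = +6.5448 rad/s; magnitude 6.5448 rad/s.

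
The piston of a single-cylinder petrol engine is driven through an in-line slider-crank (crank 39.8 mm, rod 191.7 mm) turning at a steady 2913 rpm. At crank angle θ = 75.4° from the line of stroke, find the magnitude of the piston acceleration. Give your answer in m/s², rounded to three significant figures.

ω = 2π·2913/60 = 305 rad/s
x(θ) = r cosθ + √(L² − r² sin²θ); with ω constant, a = ω²·d²x/dθ².
d²x/dθ² = −r cosθ − r²(cos2θ)/√u − r⁴ sin²2θ/(4u^{3/2}),  u = L² − r² sin²θ = 0.0352655 m².
Substituting r = 0.0398 m, L = 0.1917 m, θ = 75.4°: d²x/dθ² = -0.0026917 m.
a = ω²·d²x/dθ² = (305)²·(-0.0026917) = -250.48 m/s²;  |a| = 250.48 m/s².

250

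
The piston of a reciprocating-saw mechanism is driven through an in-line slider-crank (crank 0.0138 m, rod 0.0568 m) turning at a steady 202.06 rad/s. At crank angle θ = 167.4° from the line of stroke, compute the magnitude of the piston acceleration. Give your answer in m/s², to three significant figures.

ω = 202.1 rad/s
x(θ) = r cosθ + √(L² − r² sin²θ); with ω constant, a = ω²·d²x/dθ².
d²x/dθ² = −r cosθ − r²(cos2θ)/√u − r⁴ sin²2θ/(4u^{3/2}),  u = L² − r² sin²θ = 0.00321718 m².
Substituting r = 0.0138 m, L = 0.0568 m, θ = 167.4°: d²x/dθ² = +0.010421 m.
a = ω²·d²x/dθ² = (202.1)²·(+0.010421) = +425.46 m/s²;  |a| = 425.46 m/s².

425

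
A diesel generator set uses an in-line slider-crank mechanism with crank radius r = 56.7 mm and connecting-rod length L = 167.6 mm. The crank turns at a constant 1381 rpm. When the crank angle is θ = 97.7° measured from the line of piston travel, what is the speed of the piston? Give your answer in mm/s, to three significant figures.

ω = 2π·1381/60 = 144.6 rad/s
For an in-line slider-crank, x = r cosθ + √(L² − r² sin²θ), so v = −rω sinθ·[1 + r cosθ/√(L² − r² sin²θ)].
With r = 0.0567 m, L = 0.1676 m, θ = 97.7°: √(L² − r² sin²θ) = 0.1579 m.
v = −0.0567·144.6·0.99098·[1 + 0.0567·-0.13399/0.1579] = -7.7349 m/s.
|v| = 7.7349 m/s = 7734.9 mm/s.

7730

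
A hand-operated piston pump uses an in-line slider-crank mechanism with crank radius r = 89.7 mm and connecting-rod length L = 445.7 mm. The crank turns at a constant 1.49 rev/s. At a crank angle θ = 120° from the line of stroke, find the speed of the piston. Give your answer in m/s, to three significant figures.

0.653

ω = 2π·1.49 = 9.362 rad/s
For an in-line slider-crank, x = r cosθ + √(L² − r² sin²θ), so v = −rω sinθ·[1 + r cosθ/√(L² − r² sin²θ)].
With r = 0.0897 m, L = 0.4457 m, θ = 120°: √(L² − r² sin²θ) = 0.43888 m.
v = −0.0897·9.362·0.86603·[1 + 0.0897·-0.50000/0.43888] = -0.65294 m/s.
|v| = 0.65294 m/s.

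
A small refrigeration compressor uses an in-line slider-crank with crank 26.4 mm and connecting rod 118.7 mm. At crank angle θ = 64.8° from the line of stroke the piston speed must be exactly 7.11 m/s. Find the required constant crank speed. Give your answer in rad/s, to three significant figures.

271

For an in-line slider-crank, |v_piston| = rω|sinθ|·[1 + r cosθ/√(L² − r² sin²θ)].
With r = 0.0264 m, L = 0.1187 m, θ = 64.8°: the bracketed kinematic factor |dx/dθ| = 0.026197 m.
ω = v/|dx/dθ| = 7.11/0.026197 = 271.41 rad/s.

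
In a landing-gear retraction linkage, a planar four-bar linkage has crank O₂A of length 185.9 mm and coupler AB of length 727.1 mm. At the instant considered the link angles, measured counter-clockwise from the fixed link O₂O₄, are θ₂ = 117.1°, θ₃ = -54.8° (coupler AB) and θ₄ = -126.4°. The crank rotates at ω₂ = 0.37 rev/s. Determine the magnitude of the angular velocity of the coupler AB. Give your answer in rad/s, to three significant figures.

ω₂ = 2.325 rad/s (from 0.37 rev/s).
Differentiating the loop-closure r₂e^{iθ₂}+r₃e^{iθ₃}=r₁+r₄e^{iθ₄} gives r₂ω₂e^{iθ₂}+r₃ω₃e^{iθ₃}=r₄ω₄e^{iθ₄}.
Eliminating the other unknown: ω₃ = r₂ω₂ sin(θ₄−θ₂) / [r₃ sin(θ₃−θ₄)].
Numerator sine = +0.89493; denominator sine = +0.94888.
Result = 0.1859·2.325·(+0.89493) / (0.7271·(+0.94888)) = +0.56059 rad/s; magnitude 0.56059 rad/s.

0.561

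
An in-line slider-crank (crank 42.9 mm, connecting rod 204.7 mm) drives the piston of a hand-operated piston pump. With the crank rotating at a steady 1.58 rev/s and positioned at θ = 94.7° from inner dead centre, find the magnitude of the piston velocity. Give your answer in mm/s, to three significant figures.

417

ω = 2π·1.58 = 9.927 rad/s
For an in-line slider-crank, x = r cosθ + √(L² − r² sin²θ), so v = −rω sinθ·[1 + r cosθ/√(L² − r² sin²θ)].
With r = 0.0429 m, L = 0.2047 m, θ = 94.7°: √(L² − r² sin²θ) = 0.20019 m.
v = −0.0429·9.927·0.99664·[1 + 0.0429·-0.08194/0.20019] = -0.417 m/s.
|v| = 0.417 m/s = 417 mm/s.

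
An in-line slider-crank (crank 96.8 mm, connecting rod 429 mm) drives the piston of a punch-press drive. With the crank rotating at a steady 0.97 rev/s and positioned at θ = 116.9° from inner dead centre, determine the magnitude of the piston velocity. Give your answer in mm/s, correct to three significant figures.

471

ω = 2π·0.97 = 6.095 rad/s
For an in-line slider-crank, x = r cosθ + √(L² − r² sin²θ), so v = −rω sinθ·[1 + r cosθ/√(L² − r² sin²θ)].
With r = 0.0968 m, L = 0.429 m, θ = 116.9°: √(L² − r² sin²θ) = 0.42022 m.
v = −0.0968·6.095·0.89180·[1 + 0.0968·-0.45243/0.42022] = -0.4713 m/s.
|v| = 0.4713 m/s = 471.3 mm/s.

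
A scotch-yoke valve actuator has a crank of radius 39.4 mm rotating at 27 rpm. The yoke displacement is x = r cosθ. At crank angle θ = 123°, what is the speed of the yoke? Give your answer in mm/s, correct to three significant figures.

93.4

ω = 2.827 rad/s (from 27 rpm).
x = r cosθ ⇒ ẋ = −rω sinθ.
|v| = rω|sinθ| = 0.0394·2.827·|sin 123°| = 0.093429 m/s = 93.429 mm/s.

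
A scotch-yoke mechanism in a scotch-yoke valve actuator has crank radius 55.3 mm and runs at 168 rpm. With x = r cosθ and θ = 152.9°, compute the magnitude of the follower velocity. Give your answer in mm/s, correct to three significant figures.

ω = 17.59 rad/s (from 168 rpm).
x = r cosθ ⇒ ẋ = −rω sinθ.
|v| = rω|sinθ| = 0.0553·17.59·|sin 152.9°| = 0.44319 m/s = 443.19 mm/s.

443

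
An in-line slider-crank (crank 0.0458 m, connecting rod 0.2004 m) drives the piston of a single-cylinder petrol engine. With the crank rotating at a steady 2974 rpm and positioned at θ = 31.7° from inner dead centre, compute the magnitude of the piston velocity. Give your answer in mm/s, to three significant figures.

ω = 2π·2974/60 = 311.4 rad/s
For an in-line slider-crank, x = r cosθ + √(L² − r² sin²θ), so v = −rω sinθ·[1 + r cosθ/√(L² − r² sin²θ)].
With r = 0.0458 m, L = 0.2004 m, θ = 31.7°: √(L² − r² sin²θ) = 0.19895 m.
v = −0.0458·311.4·0.52547·[1 + 0.0458·0.85081/0.19895] = -8.9633 m/s.
|v| = 8.9633 m/s = 8963.3 mm/s.

8960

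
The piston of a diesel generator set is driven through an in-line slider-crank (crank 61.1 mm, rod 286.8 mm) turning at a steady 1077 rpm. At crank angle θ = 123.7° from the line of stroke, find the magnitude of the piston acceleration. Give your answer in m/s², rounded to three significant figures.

ω = 2π·1077/60 = 112.8 rad/s
x(θ) = r cosθ + √(L² − r² sin²θ); with ω constant, a = ω²·d²x/dθ².
d²x/dθ² = −r cosθ − r²(cos2θ)/√u − r⁴ sin²2θ/(4u^{3/2}),  u = L² − r² sin²θ = 0.0796703 m².
Substituting r = 0.0611 m, L = 0.2868 m, θ = 123.7°: d²x/dθ² = +0.038852 m.
a = ω²·d²x/dθ² = (112.8)²·(+0.038852) = +494.2 m/s²;  |a| = 494.2 m/s².

494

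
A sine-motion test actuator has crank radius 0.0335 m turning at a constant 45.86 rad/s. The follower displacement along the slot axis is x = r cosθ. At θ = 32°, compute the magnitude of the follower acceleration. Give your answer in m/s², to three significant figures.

59.7

ω = 45.86 rad/s
x = r cosθ ⇒ ẍ = −rω² cosθ (ω constant).
|a| = rω²|cosθ| = 0.0335·(45.86)²·|cos 32°| = 59.749 m/s².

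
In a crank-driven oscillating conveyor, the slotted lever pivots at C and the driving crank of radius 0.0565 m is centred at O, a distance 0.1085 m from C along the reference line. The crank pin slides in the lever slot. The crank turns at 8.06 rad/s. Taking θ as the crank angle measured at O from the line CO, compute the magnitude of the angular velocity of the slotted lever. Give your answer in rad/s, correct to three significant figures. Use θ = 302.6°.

2.43

ω = 8.06 rad/s
Crank pin A relative to C: A = (d + r cosθ, r sinθ); lever angle φ = atan2(r sinθ, d + r cosθ).
Differentiating tanφ: φ̇ = rω(d cosθ + r)/(d² + r² + 2dr cosθ).
d² + r² + 2dr cosθ = |CA|² = 0.0215701 m²;  d cosθ + r = +0.11496 m.
|ω_lever| = |0.0565·8.06·+0.11496| / 0.0215701 = 2.427 rad/s.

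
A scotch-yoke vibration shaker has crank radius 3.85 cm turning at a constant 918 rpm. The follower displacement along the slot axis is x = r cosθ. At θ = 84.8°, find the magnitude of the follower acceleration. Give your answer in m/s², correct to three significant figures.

32.2

ω = 96.13 rad/s (from 918 rpm).
x = r cosθ ⇒ ẍ = −rω² cosθ (ω constant).
|a| = rω²|cosθ| = 0.0385·(96.13)²·|cos 84.8°| = 32.247 m/s².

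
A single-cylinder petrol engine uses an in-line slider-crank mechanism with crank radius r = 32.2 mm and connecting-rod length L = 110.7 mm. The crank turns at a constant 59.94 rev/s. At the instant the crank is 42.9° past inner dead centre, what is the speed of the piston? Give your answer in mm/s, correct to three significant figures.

ω = 2π·59.9 = 376.6 rad/s
For an in-line slider-crank, x = r cosθ + √(L² − r² sin²θ), so v = −rω sinθ·[1 + r cosθ/√(L² − r² sin²θ)].
With r = 0.0322 m, L = 0.1107 m, θ = 42.9°: √(L² − r² sin²θ) = 0.10851 m.
v = −0.0322·376.6·0.68072·[1 + 0.0322·0.73254/0.10851] = -10.05 m/s.
|v| = 10.05 m/s = 10050 mm/s.

10000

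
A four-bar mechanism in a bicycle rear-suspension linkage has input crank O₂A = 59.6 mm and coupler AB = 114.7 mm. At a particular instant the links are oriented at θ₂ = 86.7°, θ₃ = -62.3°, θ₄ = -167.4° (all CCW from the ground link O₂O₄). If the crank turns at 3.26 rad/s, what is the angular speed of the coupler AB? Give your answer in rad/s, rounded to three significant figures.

ω₂ = 3.26 rad/s
Differentiating the loop-closure r₂e^{iθ₂}+r₃e^{iθ₃}=r₁+r₄e^{iθ₄} gives r₂ω₂e^{iθ₂}+r₃ω₃e^{iθ₃}=r₄ω₄e^{iθ₄}.
Eliminating the other unknown: ω₃ = r₂ω₂ sin(θ₄−θ₂) / [r₃ sin(θ₃−θ₄)].
Numerator sine = +0.96174; denominator sine = +0.96547.
Result = 0.0596·3.26·(+0.96174) / (0.1147·(+0.96547)) = +1.6874 rad/s; magnitude 1.6874 rad/s.

1.69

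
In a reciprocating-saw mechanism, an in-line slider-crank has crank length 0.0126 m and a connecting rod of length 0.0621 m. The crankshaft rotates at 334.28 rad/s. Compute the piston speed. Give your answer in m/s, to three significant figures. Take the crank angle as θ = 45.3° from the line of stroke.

3.43

ω = 334.3 rad/s
For an in-line slider-crank, x = r cosθ + √(L² − r² sin²θ), so v = −rω sinθ·[1 + r cosθ/√(L² − r² sin²θ)].
With r = 0.0126 m, L = 0.0621 m, θ = 45.3°: √(L² − r² sin²θ) = 0.061451 m.
v = −0.0126·334.3·0.71080·[1 + 0.0126·0.70339/0.061451] = -3.4256 m/s.
|v| = 3.4256 m/s.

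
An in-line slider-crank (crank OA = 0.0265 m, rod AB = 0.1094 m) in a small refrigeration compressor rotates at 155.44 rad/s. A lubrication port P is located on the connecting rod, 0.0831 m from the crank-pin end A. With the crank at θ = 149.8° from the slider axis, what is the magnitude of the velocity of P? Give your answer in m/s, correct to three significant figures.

ω = 155.4 rad/s.  Crank-pin speed |V_A| = rω = 4.1192 m/s, perpendicular to OA.
Rod angle: sinφ = −(r/L) sinθ ⇒ φ = -6.999°; ω_rod = −rω cosθ/√(L²−r²sin²θ) = +32.786 rad/s.
V_P = V_A + ω_rod × AP, with AP = 0.0831 m along the rod.
Components: V_Px = −rω sinθ − a·ω_rod·sinφ = -1.74 m/s;  V_Py = rω cosθ + a·ω_rod·cosφ = -0.85585 m/s.
|V_P| = √(V_Px² + V_Py²) = 1.9391 m/s.

1.94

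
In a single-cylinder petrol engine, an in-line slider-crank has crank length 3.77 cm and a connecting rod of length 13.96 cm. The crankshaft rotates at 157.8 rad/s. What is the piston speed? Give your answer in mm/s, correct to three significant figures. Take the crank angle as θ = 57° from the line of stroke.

5740

ω = 157.8 rad/s
For an in-line slider-crank, x = r cosθ + √(L² − r² sin²θ), so v = −rω sinθ·[1 + r cosθ/√(L² − r² sin²θ)].
With r = 0.0377 m, L = 0.1396 m, θ = 57°: √(L² − r² sin²θ) = 0.13597 m.
v = −0.0377·157.8·0.83867·[1 + 0.0377·0.54464/0.13597] = -5.7427 m/s.
|v| = 5.7427 m/s = 5742.7 mm/s.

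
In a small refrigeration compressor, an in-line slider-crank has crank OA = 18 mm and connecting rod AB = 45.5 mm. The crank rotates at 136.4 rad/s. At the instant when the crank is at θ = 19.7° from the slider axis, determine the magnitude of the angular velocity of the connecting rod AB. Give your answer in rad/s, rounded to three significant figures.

51.3

ω = 136.4 rad/s
The rod makes angle φ with the slider axis where L sinφ = r sinθ; differentiating, L cosφ·φ̇ = r ω cosθ.
L cosφ = √(L² − r² sin²θ) = 0.045094 m.
|ω_rod| = r ω |cosθ| / √(L² − r² sin²θ) = 0.018·136.4·0.94147/0.045094 = 51.26 rad/s.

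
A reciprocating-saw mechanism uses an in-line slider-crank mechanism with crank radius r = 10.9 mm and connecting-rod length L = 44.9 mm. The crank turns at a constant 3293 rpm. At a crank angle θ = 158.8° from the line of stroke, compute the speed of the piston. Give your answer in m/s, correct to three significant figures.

ω = 2π·3293/60 = 344.8 rad/s
For an in-line slider-crank, x = r cosθ + √(L² − r² sin²θ), so v = −rω sinθ·[1 + r cosθ/√(L² − r² sin²θ)].
With r = 0.0109 m, L = 0.0449 m, θ = 158.8°: √(L² − r² sin²θ) = 0.044727 m.
v = −0.0109·344.8·0.36162·[1 + 0.0109·-0.93232/0.044727] = -1.0504 m/s.
|v| = 1.0504 m/s.

1.05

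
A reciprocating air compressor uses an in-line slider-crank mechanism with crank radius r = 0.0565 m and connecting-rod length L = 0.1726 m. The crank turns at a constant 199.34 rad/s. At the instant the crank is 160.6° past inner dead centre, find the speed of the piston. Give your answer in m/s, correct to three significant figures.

2.58

ω = 199.3 rad/s
For an in-line slider-crank, x = r cosθ + √(L² − r² sin²θ), so v = −rω sinθ·[1 + r cosθ/√(L² − r² sin²θ)].
With r = 0.0565 m, L = 0.1726 m, θ = 160.6°: √(L² − r² sin²θ) = 0.17158 m.
v = −0.0565·199.3·0.33216·[1 + 0.0565·-0.94322/0.17158] = -2.5791 m/s.
|v| = 2.5791 m/s.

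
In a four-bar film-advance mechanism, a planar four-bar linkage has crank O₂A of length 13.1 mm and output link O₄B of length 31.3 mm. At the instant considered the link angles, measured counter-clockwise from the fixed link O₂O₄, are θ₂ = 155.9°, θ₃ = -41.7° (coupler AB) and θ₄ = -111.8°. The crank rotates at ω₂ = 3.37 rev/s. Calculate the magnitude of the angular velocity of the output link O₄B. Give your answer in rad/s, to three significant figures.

ω₂ = 21.17 rad/s (from 3.37 rev/s).
Differentiating the loop-closure r₂e^{iθ₂}+r₃e^{iθ₃}=r₁+r₄e^{iθ₄} gives r₂ω₂e^{iθ₂}+r₃ω₃e^{iθ₃}=r₄ω₄e^{iθ₄}.
Eliminating the other unknown: ω₄ = r₂ω₂ sin(θ₂−θ₃) / [r₄ sin(θ₄−θ₃)].
Numerator sine = -0.30237; denominator sine = -0.94029.
Result = 0.0131·21.17·(-0.30237) / (0.0313·(-0.94029)) = +2.8498 rad/s; magnitude 2.8498 rad/s.

2.85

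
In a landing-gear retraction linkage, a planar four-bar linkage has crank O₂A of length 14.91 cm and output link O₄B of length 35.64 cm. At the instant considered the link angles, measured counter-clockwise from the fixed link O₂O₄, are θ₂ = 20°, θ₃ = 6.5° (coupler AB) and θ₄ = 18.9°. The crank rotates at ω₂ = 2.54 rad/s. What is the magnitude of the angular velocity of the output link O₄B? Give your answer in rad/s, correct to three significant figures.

ω₂ = 2.54 rad/s
Differentiating the loop-closure r₂e^{iθ₂}+r₃e^{iθ₃}=r₁+r₄e^{iθ₄} gives r₂ω₂e^{iθ₂}+r₃ω₃e^{iθ₃}=r₄ω₄e^{iθ₄}.
Eliminating the other unknown: ω₄ = r₂ω₂ sin(θ₂−θ₃) / [r₄ sin(θ₄−θ₃)].
Numerator sine = +0.23345; denominator sine = +0.21474.
Result = 0.1491·2.54·(+0.23345) / (0.3564·(+0.21474)) = +1.1552 rad/s; magnitude 1.1552 rad/s.

1.16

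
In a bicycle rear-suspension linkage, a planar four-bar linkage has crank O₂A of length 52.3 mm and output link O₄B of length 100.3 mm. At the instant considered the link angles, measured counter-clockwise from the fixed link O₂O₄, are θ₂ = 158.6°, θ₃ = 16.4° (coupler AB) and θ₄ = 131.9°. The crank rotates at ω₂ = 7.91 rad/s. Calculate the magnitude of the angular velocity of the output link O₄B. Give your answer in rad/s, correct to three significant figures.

ω₂ = 7.91 rad/s
Differentiating the loop-closure r₂e^{iθ₂}+r₃e^{iθ₃}=r₁+r₄e^{iθ₄} gives r₂ω₂e^{iθ₂}+r₃ω₃e^{iθ₃}=r₄ω₄e^{iθ₄}.
Eliminating the other unknown: ω₄ = r₂ω₂ sin(θ₂−θ₃) / [r₄ sin(θ₄−θ₃)].
Numerator sine = +0.61291; denominator sine = +0.90259.
Result = 0.0523·7.91·(+0.61291) / (0.1003·(+0.90259)) = +2.8008 rad/s; magnitude 2.8008 rad/s.

2.80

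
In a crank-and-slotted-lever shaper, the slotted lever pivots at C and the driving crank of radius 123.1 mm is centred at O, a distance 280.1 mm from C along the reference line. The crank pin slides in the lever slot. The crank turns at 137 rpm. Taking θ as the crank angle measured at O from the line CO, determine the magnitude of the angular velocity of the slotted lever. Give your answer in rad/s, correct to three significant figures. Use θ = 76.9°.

3.02

ω = 14.35 rad/s (from 137 rpm).
Crank pin A relative to C: A = (d + r cosθ, r sinθ); lever angle φ = atan2(r sinθ, d + r cosθ).
Differentiating tanφ: φ̇ = rω(d cosθ + r)/(d² + r² + 2dr cosθ).
d² + r² + 2dr cosθ = |CA|² = 0.10924 m²;  d cosθ + r = +0.18659 m.
|ω_lever| = |0.1231·14.35·+0.18659| / 0.10924 = 3.0165 rad/s.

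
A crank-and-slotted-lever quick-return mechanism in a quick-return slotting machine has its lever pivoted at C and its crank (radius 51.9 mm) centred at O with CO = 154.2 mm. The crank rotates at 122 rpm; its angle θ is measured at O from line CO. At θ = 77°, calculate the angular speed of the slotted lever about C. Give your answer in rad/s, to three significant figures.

ω = 12.78 rad/s (from 122 rpm).
Crank pin A relative to C: A = (d + r cosθ, r sinθ); lever angle φ = atan2(r sinθ, d + r cosθ).
Differentiating tanφ: φ̇ = rω(d cosθ + r)/(d² + r² + 2dr cosθ).
d² + r² + 2dr cosθ = |CA|² = 0.0300718 m²;  d cosθ + r = +0.086587 m.
|ω_lever| = |0.0519·12.78·+0.086587| / 0.0300718 = 1.9092 rad/s.

1.91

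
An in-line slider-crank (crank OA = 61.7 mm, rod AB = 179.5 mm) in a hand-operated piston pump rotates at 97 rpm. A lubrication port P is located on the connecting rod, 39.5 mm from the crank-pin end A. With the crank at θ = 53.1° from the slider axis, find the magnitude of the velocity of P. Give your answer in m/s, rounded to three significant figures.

ω = 10.16 rad/s.  Crank-pin speed |V_A| = rω = 0.62674 m/s, perpendicular to OA.
Rod angle: sinφ = −(r/L) sinθ ⇒ φ = -15.955°; ω_rod = −rω cosθ/√(L²−r²sin²θ) = -2.1804 rad/s.
V_P = V_A + ω_rod × AP, with AP = 0.0395 m along the rod.
Components: V_Px = −rω sinθ − a·ω_rod·sinφ = -0.52487 m/s;  V_Py = rω cosθ + a·ω_rod·cosφ = +0.2935 m/s.
|V_P| = √(V_Px² + V_Py²) = 0.60135 m/s.

0.601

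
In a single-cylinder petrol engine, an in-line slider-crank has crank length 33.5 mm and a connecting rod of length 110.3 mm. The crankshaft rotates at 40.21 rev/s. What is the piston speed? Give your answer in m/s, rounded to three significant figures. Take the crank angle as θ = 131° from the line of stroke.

5.08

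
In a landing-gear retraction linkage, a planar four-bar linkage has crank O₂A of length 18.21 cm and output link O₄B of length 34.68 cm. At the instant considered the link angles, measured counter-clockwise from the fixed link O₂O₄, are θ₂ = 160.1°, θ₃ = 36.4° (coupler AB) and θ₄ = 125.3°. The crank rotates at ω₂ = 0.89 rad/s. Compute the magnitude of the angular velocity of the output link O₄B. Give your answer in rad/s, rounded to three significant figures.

ω₂ = 0.89 rad/s
Differentiating the loop-closure r₂e^{iθ₂}+r₃e^{iθ₃}=r₁+r₄e^{iθ₄} gives r₂ω₂e^{iθ₂}+r₃ω₃e^{iθ₃}=r₄ω₄e^{iθ₄}.
Eliminating the other unknown: ω₄ = r₂ω₂ sin(θ₂−θ₃) / [r₄ sin(θ₄−θ₃)].
Numerator sine = +0.83195; denominator sine = +0.99982.
Result = 0.1821·0.89·(+0.83195) / (0.3468·(+0.99982)) = +0.38887 rad/s; magnitude 0.38887 rad/s.

0.389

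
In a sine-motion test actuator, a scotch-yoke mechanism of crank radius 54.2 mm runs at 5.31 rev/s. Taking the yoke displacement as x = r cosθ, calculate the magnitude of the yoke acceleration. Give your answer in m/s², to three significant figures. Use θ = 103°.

ω = 33.36 rad/s (from 5.31 rev/s).
x = r cosθ ⇒ ẍ = −rω² cosθ (ω constant).
|a| = rω²|cosθ| = 0.0542·(33.36)²·|cos 103°| = 13.572 m/s².

13.6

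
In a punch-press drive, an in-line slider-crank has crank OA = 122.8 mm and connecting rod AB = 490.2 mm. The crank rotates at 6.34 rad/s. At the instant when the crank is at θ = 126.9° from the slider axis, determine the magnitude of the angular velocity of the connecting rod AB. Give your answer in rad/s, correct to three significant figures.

ω = 6.34 rad/s
The rod makes angle φ with the slider axis where L sinφ = r sinθ; differentiating, L cosφ·φ̇ = r ω cosθ.
L cosφ = √(L² − r² sin²θ) = 0.48026 m.
|ω_rod| = r ω |cosθ| / √(L² − r² sin²θ) = 0.1228·6.34·0.60042/0.48026 = 0.97334 rad/s.

0.973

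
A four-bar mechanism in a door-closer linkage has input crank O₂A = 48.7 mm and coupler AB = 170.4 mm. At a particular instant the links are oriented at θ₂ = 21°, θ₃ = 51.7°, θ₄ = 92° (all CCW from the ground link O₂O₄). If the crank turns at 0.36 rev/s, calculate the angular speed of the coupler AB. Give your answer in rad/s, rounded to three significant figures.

0.945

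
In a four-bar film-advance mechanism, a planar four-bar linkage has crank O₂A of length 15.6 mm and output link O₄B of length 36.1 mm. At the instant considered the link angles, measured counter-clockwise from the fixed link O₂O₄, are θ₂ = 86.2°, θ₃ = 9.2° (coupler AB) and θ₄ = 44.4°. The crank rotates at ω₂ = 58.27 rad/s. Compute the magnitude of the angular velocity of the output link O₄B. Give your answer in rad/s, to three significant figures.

ω₂ = 58.27 rad/s
Differentiating the loop-closure r₂e^{iθ₂}+r₃e^{iθ₃}=r₁+r₄e^{iθ₄} gives r₂ω₂e^{iθ₂}+r₃ω₃e^{iθ₃}=r₄ω₄e^{iθ₄}.
Eliminating the other unknown: ω₄ = r₂ω₂ sin(θ₂−θ₃) / [r₄ sin(θ₄−θ₃)].
Numerator sine = +0.97437; denominator sine = +0.57643.
Result = 0.0156·58.27·(+0.97437) / (0.0361·(+0.57643)) = +42.564 rad/s; magnitude 42.564 rad/s.

42.6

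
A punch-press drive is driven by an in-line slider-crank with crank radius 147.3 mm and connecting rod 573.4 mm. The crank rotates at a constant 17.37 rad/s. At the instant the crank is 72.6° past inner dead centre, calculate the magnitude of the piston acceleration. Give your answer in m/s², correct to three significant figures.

ω = 17.37 rad/s
x(θ) = r cosθ + √(L² − r² sin²θ); with ω constant, a = ω²·d²x/dθ².
d²x/dθ² = −r cosθ − r²(cos2θ)/√u − r⁴ sin²2θ/(4u^{3/2}),  u = L² − r² sin²θ = 0.309031 m².
Substituting r = 0.1473 m, L = 0.5734 m, θ = 72.6°: d²x/dθ² = -0.012222 m.
a = ω²·d²x/dθ² = (17.37)²·(-0.012222) = -3.6876 m/s²;  |a| = 3.6876 m/s².

3.69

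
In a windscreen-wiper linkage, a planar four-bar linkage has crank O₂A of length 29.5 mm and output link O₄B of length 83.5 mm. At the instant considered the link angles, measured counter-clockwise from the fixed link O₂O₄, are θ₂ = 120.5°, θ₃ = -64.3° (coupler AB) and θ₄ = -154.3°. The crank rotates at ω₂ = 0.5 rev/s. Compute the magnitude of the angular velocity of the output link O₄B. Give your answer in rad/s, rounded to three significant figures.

0.0929

ω₂ = 3.142 rad/s (from 0.5 rev/s).
Differentiating the loop-closure r₂e^{iθ₂}+r₃e^{iθ₃}=r₁+r₄e^{iθ₄} gives r₂ω₂e^{iθ₂}+r₃ω₃e^{iθ₃}=r₄ω₄e^{iθ₄}.
Eliminating the other unknown: ω₄ = r₂ω₂ sin(θ₂−θ₃) / [r₄ sin(θ₄−θ₃)].
Numerator sine = -0.08368; denominator sine = -1.00000.
Result = 0.0295·3.142·(-0.08368) / (0.0835·(-1.00000)) = +0.092874 rad/s; magnitude 0.092874 rad/s.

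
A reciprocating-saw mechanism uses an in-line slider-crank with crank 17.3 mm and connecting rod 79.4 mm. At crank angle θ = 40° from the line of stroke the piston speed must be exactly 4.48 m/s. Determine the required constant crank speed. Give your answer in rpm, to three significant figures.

3290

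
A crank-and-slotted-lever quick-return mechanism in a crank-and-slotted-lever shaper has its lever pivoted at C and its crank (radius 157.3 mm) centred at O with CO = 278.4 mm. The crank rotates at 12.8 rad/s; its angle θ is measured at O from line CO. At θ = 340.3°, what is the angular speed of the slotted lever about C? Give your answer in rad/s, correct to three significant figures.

ω = 12.8 rad/s
Crank pin A relative to C: A = (d + r cosθ, r sinθ); lever angle φ = atan2(r sinθ, d + r cosθ).
Differentiating tanφ: φ̇ = rω(d cosθ + r)/(d² + r² + 2dr cosθ).
d² + r² + 2dr cosθ = |CA|² = 0.184708 m²;  d cosθ + r = +0.41941 m.
|ω_lever| = |0.1573·12.8·+0.41941| / 0.184708 = 4.5718 rad/s.

4.57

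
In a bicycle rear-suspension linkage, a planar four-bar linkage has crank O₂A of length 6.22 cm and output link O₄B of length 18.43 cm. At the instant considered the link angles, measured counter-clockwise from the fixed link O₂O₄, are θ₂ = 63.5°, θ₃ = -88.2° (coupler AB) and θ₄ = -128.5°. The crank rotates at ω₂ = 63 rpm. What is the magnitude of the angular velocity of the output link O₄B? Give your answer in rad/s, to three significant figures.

1.63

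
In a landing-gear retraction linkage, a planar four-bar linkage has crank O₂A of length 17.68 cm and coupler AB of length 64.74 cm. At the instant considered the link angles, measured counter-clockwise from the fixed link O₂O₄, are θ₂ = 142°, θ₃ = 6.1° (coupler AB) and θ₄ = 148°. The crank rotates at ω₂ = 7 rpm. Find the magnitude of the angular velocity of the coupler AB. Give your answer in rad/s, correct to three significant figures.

0.0339

ω₂ = 0.733 rad/s (from 7 rpm).
Differentiating the loop-closure r₂e^{iθ₂}+r₃e^{iθ₃}=r₁+r₄e^{iθ₄} gives r₂ω₂e^{iθ₂}+r₃ω₃e^{iθ₃}=r₄ω₄e^{iθ₄}.
Eliminating the other unknown: ω₃ = r₂ω₂ sin(θ₄−θ₂) / [r₃ sin(θ₃−θ₄)].
Numerator sine = +0.10453; denominator sine = -0.61704.
Result = 0.1768·0.733·(+0.10453) / (0.6474·(-0.61704)) = -0.033913 rad/s; magnitude 0.033913 rad/s.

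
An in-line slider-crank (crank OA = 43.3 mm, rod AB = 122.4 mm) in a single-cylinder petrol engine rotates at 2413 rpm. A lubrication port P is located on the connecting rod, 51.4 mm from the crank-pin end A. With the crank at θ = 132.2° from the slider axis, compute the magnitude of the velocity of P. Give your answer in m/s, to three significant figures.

ω = 252.7 rad/s.  Crank-pin speed |V_A| = rω = 10.941 m/s, perpendicular to OA.
Rod angle: sinφ = −(r/L) sinθ ⇒ φ = -15.193°; ω_rod = −rω cosθ/√(L²−r²sin²θ) = +62.22 rad/s.
V_P = V_A + ω_rod × AP, with AP = 0.0514 m along the rod.
Components: V_Px = −rω sinθ − a·ω_rod·sinφ = -7.2673 m/s;  V_Py = rω cosθ + a·ω_rod·cosφ = -4.2632 m/s.
|V_P| = √(V_Px² + V_Py²) = 8.4255 m/s.

8.43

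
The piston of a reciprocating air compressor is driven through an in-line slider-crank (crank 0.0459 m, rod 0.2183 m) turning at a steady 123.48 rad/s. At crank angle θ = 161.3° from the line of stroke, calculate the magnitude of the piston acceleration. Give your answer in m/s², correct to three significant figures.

ω = 123.5 rad/s
x(θ) = r cosθ + √(L² − r² sin²θ); with ω constant, a = ω²·d²x/dθ².
d²x/dθ² = −r cosθ − r²(cos2θ)/√u − r⁴ sin²2θ/(4u^{3/2}),  u = L² − r² sin²θ = 0.0474383 m².
Substituting r = 0.0459 m, L = 0.2183 m, θ = 161.3°: d²x/dθ² = +0.035753 m.
a = ω²·d²x/dθ² = (123.5)²·(+0.035753) = +545.14 m/s²;  |a| = 545.14 m/s².

545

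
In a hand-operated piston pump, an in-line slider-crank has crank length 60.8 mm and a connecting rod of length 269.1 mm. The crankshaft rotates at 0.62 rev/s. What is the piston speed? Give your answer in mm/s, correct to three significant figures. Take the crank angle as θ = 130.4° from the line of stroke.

154

ω = 2π·0.62 = 3.896 rad/s
For an in-line slider-crank, x = r cosθ + √(L² − r² sin²θ), so v = −rω sinθ·[1 + r cosθ/√(L² − r² sin²θ)].
With r = 0.0608 m, L = 0.2691 m, θ = 130.4°: √(L² − r² sin²θ) = 0.26509 m.
v = −0.0608·3.896·0.76154·[1 + 0.0608·-0.64812/0.26509] = -0.15356 m/s.
|v| = 0.15356 m/s = 153.56 mm/s.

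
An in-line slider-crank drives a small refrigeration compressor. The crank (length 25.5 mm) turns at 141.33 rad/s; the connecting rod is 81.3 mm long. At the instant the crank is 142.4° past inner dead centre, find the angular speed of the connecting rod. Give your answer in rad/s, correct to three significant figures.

35.8

ω = 141.3 rad/s
The rod makes angle φ with the slider axis where L sinφ = r sinθ; differentiating, L cosφ·φ̇ = r ω cosθ.
L cosφ = √(L² − r² sin²θ) = 0.079797 m.
|ω_rod| = r ω |cosθ| / √(L² − r² sin²θ) = 0.0255·141.3·0.79229/0.079797 = 35.782 rad/s.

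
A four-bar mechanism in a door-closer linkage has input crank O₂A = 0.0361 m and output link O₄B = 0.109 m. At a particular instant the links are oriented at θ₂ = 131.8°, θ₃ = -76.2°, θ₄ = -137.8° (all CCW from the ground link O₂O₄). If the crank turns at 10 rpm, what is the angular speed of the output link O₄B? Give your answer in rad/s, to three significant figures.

ω₂ = 1.047 rad/s (from 10 rpm).
Differentiating the loop-closure r₂e^{iθ₂}+r₃e^{iθ₃}=r₁+r₄e^{iθ₄} gives r₂ω₂e^{iθ₂}+r₃ω₃e^{iθ₃}=r₄ω₄e^{iθ₄}.
Eliminating the other unknown: ω₄ = r₂ω₂ sin(θ₂−θ₃) / [r₄ sin(θ₄−θ₃)].
Numerator sine = -0.46947; denominator sine = -0.87965.
Result = 0.0361·1.047·(-0.46947) / (0.109·(-0.87965)) = +0.1851 rad/s; magnitude 0.1851 rad/s.

0.185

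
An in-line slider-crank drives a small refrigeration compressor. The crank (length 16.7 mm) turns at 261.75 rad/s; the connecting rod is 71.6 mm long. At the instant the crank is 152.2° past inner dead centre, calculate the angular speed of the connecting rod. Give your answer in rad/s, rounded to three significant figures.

54.3

ω = 261.8 rad/s
The rod makes angle φ with the slider axis where L sinφ = r sinθ; differentiating, L cosφ·φ̇ = r ω cosθ.
L cosφ = √(L² − r² sin²θ) = 0.071175 m.
|ω_rod| = r ω |cosθ| / √(L² − r² sin²θ) = 0.0167·261.8·0.88458/0.071175 = 54.327 rad/s.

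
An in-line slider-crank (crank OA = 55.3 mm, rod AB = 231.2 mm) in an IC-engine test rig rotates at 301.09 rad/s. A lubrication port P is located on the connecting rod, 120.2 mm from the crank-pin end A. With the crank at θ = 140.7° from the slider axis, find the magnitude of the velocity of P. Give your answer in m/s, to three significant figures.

11.4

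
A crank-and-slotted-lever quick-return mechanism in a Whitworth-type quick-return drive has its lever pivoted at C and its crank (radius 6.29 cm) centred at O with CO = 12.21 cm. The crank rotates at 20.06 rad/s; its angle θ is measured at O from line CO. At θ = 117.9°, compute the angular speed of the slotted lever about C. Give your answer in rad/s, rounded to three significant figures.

ω = 20.06 rad/s
Crank pin A relative to C: A = (d + r cosθ, r sinθ); lever angle φ = atan2(r sinθ, d + r cosθ).
Differentiating tanφ: φ̇ = rω(d cosθ + r)/(d² + r² + 2dr cosθ).
d² + r² + 2dr cosθ = |CA|² = 0.0116773 m²;  d cosθ + r = +0.0057658 m.
|ω_lever| = |0.0629·20.06·+0.0057658| / 0.0116773 = 0.62301 rad/s.

0.623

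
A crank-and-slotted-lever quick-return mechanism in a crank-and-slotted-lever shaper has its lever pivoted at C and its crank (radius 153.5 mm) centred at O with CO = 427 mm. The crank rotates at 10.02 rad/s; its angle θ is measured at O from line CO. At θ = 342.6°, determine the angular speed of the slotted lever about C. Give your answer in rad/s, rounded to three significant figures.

ω = 10.02 rad/s
Crank pin A relative to C: A = (d + r cosθ, r sinθ); lever angle φ = atan2(r sinθ, d + r cosθ).
Differentiating tanφ: φ̇ = rω(d cosθ + r)/(d² + r² + 2dr cosθ).
d² + r² + 2dr cosθ = |CA|² = 0.330982 m²;  d cosθ + r = +0.56096 m.
|ω_lever| = |0.1535·10.02·+0.56096| / 0.330982 = 2.6068 rad/s.

2.61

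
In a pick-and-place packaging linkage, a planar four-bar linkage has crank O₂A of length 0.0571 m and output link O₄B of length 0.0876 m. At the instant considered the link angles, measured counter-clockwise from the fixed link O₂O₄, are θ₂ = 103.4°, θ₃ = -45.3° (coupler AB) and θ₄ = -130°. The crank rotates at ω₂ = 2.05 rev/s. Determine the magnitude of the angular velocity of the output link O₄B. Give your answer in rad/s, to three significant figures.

ω₂ = 12.88 rad/s (from 2.05 rev/s).
Differentiating the loop-closure r₂e^{iθ₂}+r₃e^{iθ₃}=r₁+r₄e^{iθ₄} gives r₂ω₂e^{iθ₂}+r₃ω₃e^{iθ₃}=r₄ω₄e^{iθ₄}.
Eliminating the other unknown: ω₄ = r₂ω₂ sin(θ₂−θ₃) / [r₄ sin(θ₄−θ₃)].
Numerator sine = +0.51952; denominator sine = -0.99572.
Result = 0.0571·12.88·(+0.51952) / (0.0876·(-0.99572)) = -4.3805 rad/s; magnitude 4.3805 rad/s.

4.38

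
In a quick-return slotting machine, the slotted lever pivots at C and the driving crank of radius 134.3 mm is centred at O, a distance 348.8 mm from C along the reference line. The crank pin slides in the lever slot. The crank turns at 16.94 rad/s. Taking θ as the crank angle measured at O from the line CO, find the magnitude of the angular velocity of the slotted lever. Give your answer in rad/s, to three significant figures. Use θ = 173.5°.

10.4

ω = 16.94 rad/s
Crank pin A relative to C: A = (d + r cosθ, r sinθ); lever angle φ = atan2(r sinθ, d + r cosθ).
Differentiating tanφ: φ̇ = rω(d cosθ + r)/(d² + r² + 2dr cosθ).
d² + r² + 2dr cosθ = |CA|² = 0.0466125 m²;  d cosθ + r = -0.21226 m.
|ω_lever| = |0.1343·16.94·-0.21226| / 0.0466125 = 10.36 rad/s.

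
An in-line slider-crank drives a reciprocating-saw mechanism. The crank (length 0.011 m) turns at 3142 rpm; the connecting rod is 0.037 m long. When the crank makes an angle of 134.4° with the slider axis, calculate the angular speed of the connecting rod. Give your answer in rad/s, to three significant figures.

70.0

ω = 329 rad/s (converted from 3142 rpm).
The rod makes angle φ with the slider axis where L sinφ = r sinθ; differentiating, L cosφ·φ̇ = r ω cosθ.
L cosφ = √(L² − r² sin²θ) = 0.036156 m.
|ω_rod| = r ω |cosθ| / √(L² − r² sin²θ) = 0.011·329·0.69966/0.036156 = 70.039 rad/s.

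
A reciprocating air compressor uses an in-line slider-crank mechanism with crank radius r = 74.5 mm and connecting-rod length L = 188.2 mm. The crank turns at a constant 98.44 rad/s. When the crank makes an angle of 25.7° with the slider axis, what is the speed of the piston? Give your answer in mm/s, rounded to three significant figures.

4330

ω = 98.44 rad/s
For an in-line slider-crank, x = r cosθ + √(L² − r² sin²θ), so v = −rω sinθ·[1 + r cosθ/√(L² − r² sin²θ)].
With r = 0.0745 m, L = 0.1882 m, θ = 25.7°: √(L² − r² sin²θ) = 0.18541 m.
v = −0.0745·98.44·0.43366·[1 + 0.0745·0.90108/0.18541] = -4.3319 m/s.
|v| = 4.3319 m/s = 4331.9 mm/s.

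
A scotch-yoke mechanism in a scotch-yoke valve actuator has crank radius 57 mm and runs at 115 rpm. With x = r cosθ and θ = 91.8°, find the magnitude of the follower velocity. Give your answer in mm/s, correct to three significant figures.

ω = 12.04 rad/s (from 115 rpm).
x = r cosθ ⇒ ẋ = −rω sinθ.
|v| = rω|sinθ| = 0.057·12.04·|sin 91.8°| = 0.6861 m/s = 686.1 mm/s.

686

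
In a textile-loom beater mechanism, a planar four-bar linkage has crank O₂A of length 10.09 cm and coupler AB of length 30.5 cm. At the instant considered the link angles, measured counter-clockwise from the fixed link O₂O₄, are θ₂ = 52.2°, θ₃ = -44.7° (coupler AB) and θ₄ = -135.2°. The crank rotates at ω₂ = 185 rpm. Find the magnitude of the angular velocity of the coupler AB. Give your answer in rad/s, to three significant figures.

0.825

ω₂ = 19.37 rad/s (from 185 rpm).
Differentiating the loop-closure r₂e^{iθ₂}+r₃e^{iθ₃}=r₁+r₄e^{iθ₄} gives r₂ω₂e^{iθ₂}+r₃ω₃e^{iθ₃}=r₄ω₄e^{iθ₄}.
Eliminating the other unknown: ω₃ = r₂ω₂ sin(θ₄−θ₂) / [r₃ sin(θ₃−θ₄)].
Numerator sine = +0.12880; denominator sine = +0.99996.
Result = 0.1009·19.37·(+0.12880) / (0.305·(+0.99996)) = +0.82549 rad/s; magnitude 0.82549 rad/s.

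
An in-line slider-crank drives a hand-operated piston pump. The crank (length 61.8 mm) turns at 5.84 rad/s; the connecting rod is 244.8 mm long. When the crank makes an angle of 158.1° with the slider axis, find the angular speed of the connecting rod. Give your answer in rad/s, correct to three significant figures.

ω = 5.84 rad/s
The rod makes angle φ with the slider axis where L sinφ = r sinθ; differentiating, L cosφ·φ̇ = r ω cosθ.
L cosφ = √(L² − r² sin²θ) = 0.24371 m.
|ω_rod| = r ω |cosθ| / √(L² − r² sin²θ) = 0.0618·5.84·0.92784/0.24371 = 1.374 rad/s.

1.37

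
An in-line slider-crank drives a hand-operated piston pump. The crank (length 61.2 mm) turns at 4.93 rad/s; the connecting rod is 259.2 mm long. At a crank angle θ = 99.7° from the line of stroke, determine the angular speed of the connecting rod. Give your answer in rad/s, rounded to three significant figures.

0.202

ω = 4.93 rad/s
The rod makes angle φ with the slider axis where L sinφ = r sinθ; differentiating, L cosφ·φ̇ = r ω cosθ.
L cosφ = √(L² − r² sin²θ) = 0.25208 m.
|ω_rod| = r ω |cosθ| / √(L² − r² sin²θ) = 0.0612·4.93·0.16849/0.25208 = 0.20166 rad/s.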